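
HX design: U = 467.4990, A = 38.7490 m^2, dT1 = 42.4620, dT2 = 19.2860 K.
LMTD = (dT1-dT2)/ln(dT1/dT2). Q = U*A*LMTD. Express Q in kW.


LMTD = 29.3653 K
Q = 467.4990 * 38.7490 * 29.3653 = 531956.3770 W = 531.9564 kW

531.9564 kW


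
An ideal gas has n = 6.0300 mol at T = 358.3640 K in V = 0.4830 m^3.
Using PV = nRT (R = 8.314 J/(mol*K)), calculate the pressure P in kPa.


P = nRT/V = 6.0300 * 8.314 * 358.3640 / 0.4830
= 17966.0129 / 0.4830 = 37196.7141 Pa = 37.1967 kPa

37.1967 kPa


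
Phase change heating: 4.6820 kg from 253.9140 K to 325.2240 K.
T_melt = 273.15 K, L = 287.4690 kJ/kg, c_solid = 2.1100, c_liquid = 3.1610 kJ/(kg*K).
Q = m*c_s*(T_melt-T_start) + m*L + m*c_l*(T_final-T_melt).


Q1 (sensible, solid) = 4.6820 * 2.1100 * 19.2360 = 190.0328 kJ
Q2 (latent) = 4.6820 * 287.4690 = 1345.9299 kJ
Q3 (sensible, liquid) = 4.6820 * 3.1610 * 52.0740 = 770.6849 kJ
Q_total = 2306.6476 kJ

2306.6476 kJ


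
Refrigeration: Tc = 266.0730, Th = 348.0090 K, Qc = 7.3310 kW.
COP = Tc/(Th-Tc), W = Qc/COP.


COP = 266.0730 / 81.9360 = 3.2473
W = 7.3310 / 3.2473 = 2.2575 kW

COP = 3.2473, W = 2.2575 kW


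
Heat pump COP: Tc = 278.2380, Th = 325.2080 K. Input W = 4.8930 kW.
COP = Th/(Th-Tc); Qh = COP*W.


COP = 325.2080 / 46.9700 = 6.9237
Qh = 6.9237 * 4.8930 = 33.8779 kW

COP = 6.9237, Qh = 33.8779 kW


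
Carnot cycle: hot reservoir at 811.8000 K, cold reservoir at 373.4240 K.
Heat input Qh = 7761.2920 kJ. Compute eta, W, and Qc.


eta = 1 - 373.4240/811.8000 = 0.5400
W = 0.5400 * 7761.2920 = 4191.1359 kJ
Qc = 7761.2920 - 4191.1359 = 3570.1561 kJ

eta = 54.0005%, W = 4191.1359 kJ, Qc = 3570.1561 kJ


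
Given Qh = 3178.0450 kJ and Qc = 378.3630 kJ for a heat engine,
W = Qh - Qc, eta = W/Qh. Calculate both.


W = 3178.0450 - 378.3630 = 2799.6820 kJ
eta = 2799.6820 / 3178.0450 = 0.8809 = 88.0945%

W = 2799.6820 kJ, eta = 88.0945%


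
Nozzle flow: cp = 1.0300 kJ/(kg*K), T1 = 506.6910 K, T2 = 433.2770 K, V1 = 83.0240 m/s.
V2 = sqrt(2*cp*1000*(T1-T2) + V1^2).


dT = 73.4140 K
2*cp*1000*dT = 151232.8400
V1^2 = 6892.9846
V2 = sqrt(158125.8246) = 397.6504 m/s

397.6504 m/s


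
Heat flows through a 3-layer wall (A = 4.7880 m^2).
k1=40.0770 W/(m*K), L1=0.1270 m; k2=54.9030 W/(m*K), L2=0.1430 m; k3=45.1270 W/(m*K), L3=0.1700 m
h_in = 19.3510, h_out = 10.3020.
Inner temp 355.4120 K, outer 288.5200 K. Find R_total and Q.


R_conv_in = 1/(19.3510*4.7880) = 0.0108
R_1 = 0.1270/(40.0770*4.7880) = 0.0007
R_2 = 0.1430/(54.9030*4.7880) = 0.0005
R_3 = 0.1700/(45.1270*4.7880) = 0.0008
R_conv_out = 1/(10.3020*4.7880) = 0.0203
R_total = 0.0331 K/W
Q = 66.8920 / 0.0331 = 2023.4179 W

R_total = 0.0331 K/W, Q = 2023.4179 W


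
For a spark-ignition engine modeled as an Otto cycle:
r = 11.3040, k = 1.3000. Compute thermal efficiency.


r^(k-1) = 2.0700
eta = 1 - 1/2.0700 = 0.5169 = 51.6907%

51.6907%


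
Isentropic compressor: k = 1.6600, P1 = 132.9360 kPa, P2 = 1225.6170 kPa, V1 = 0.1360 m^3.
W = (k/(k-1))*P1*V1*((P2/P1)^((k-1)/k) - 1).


(k-1)/k = 0.3976
(P2/P1)^exp = 2.4186
W = 2.5152 * 132.9360 * 0.1360 * (2.4186 - 1) = 64.5059 kJ

64.5059 kJ


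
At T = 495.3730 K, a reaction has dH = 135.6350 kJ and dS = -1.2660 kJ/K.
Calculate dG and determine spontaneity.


T*dS = 495.3730 * -1.2660 = -627.1422 kJ
dG = 135.6350 + 627.1422 = 762.7772 kJ (non-spontaneous)

dG = 762.7772 kJ, non-spontaneous


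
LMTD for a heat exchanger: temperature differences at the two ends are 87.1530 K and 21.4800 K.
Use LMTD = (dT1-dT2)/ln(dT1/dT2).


dT1/dT2 = 4.0574
ln(dT1/dT2) = 1.4005
LMTD = 65.6730 / 1.4005 = 46.8911 K

46.8911 K


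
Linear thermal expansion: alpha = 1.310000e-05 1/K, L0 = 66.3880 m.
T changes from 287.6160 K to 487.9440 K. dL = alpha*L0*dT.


dT = 200.3280 K
dL = 1.310000e-05 * 66.3880 * 200.3280 = 0.174222 m
L_final = 66.562222 m

dL = 0.174222 m


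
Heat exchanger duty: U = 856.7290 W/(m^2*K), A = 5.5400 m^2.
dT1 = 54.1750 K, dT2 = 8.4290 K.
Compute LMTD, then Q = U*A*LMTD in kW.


LMTD = 24.5875 K
Q = 856.7290 * 5.5400 * 24.5875 = 116698.9688 W = 116.6990 kW

116.6990 kW


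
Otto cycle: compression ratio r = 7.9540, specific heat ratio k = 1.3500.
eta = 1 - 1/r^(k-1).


r^(k-1) = 2.0664
eta = 1 - 1/2.0664 = 0.5161 = 51.6056%

51.6056%


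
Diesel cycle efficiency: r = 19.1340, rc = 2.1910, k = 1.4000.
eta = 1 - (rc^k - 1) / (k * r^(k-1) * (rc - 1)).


r^(k-1) = 3.2563
rc^k = 2.9985
eta = 0.6319 = 63.1926%

63.1926%


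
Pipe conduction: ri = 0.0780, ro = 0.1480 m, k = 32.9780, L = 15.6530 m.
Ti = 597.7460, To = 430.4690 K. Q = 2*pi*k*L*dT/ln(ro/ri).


dT = 167.2770 K
ln(ro/ri) = 0.6405
Q = 2*pi*32.9780*15.6530*167.2770 / 0.6405 = 847064.5895 W

847064.5895 W


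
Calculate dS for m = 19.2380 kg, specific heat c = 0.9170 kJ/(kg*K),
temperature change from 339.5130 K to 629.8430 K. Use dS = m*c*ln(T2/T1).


T2/T1 = 1.8551
ln(T2/T1) = 0.6180
dS = 19.2380 * 0.9170 * 0.6180 = 10.9016 kJ/K

10.9016 kJ/K


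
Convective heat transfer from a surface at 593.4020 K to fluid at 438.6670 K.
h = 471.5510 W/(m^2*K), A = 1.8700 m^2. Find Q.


dT = 154.7350 K
Q = 471.5510 * 1.8700 * 154.7350 = 136445.3803 W

136445.3803 W


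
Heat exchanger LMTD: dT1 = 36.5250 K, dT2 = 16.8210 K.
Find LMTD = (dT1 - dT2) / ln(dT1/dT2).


dT1/dT2 = 2.1714
ln(dT1/dT2) = 0.7754
LMTD = 19.7040 / 0.7754 = 25.4124 K

25.4124 K


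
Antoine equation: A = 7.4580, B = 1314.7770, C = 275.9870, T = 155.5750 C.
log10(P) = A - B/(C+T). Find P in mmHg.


C+T = 431.5620
B/(C+T) = 3.0466
log10(P) = 7.4580 - 3.0466 = 4.4114
P = 10^4.4114 = 25789.6741 mmHg

25789.6741 mmHg


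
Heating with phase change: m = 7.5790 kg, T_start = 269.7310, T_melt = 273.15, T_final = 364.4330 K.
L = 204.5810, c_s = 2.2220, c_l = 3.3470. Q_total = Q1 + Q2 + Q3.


Q1 (sensible, solid) = 7.5790 * 2.2220 * 3.4190 = 57.5778 kJ
Q2 (latent) = 7.5790 * 204.5810 = 1550.5194 kJ
Q3 (sensible, liquid) = 7.5790 * 3.3470 * 91.2830 = 2315.5679 kJ
Q_total = 3923.6651 kJ

3923.6651 kJ


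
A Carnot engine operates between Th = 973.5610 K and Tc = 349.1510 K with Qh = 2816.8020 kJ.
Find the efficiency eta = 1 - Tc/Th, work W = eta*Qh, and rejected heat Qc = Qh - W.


eta = 1 - 349.1510/973.5610 = 0.6414
W = 0.6414 * 2816.8020 = 1806.6041 kJ
Qc = 2816.8020 - 1806.6041 = 1010.1979 kJ

eta = 64.1367%, W = 1806.6041 kJ, Qc = 1010.1979 kJ


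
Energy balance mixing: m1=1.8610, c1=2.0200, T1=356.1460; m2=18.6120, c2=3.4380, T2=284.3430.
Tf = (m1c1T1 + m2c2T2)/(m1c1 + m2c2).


num = 19533.3870
den = 67.7473
Tf = 288.3273 K

288.3273 K


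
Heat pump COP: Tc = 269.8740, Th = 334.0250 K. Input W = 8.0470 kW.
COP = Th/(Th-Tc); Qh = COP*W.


COP = 334.0250 / 64.1510 = 5.2069
Qh = 5.2069 * 8.0470 = 41.8996 kW

COP = 5.2069, Qh = 41.8996 kW


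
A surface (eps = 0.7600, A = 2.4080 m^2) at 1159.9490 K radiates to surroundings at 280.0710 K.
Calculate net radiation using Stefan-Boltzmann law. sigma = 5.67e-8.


T^4 = 1.8103e+12
Tsurr^4 = 6.1528e+09
Q = 0.7600 * 5.67e-8 * 2.4080 * 1.8042e+12 = 187210.4763 W

187210.4763 W


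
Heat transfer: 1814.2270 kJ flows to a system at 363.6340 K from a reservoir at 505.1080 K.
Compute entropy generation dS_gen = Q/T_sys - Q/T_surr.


dS_sys = 1814.2270/363.6340 = 4.9892 kJ/K
dS_surr = -1814.2270/505.1080 = -3.5918 kJ/K
dS_gen = 4.9892 - 3.5918 = 1.3974 kJ/K (irreversible)

dS_gen = 1.3974 kJ/K, irreversible


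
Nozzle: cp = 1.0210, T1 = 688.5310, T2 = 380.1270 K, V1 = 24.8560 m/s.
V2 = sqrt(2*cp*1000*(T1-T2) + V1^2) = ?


dT = 308.4040 K
2*cp*1000*dT = 629760.9680
V1^2 = 617.8207
V2 = sqrt(630378.7887) = 793.9640 m/s

793.9640 m/s


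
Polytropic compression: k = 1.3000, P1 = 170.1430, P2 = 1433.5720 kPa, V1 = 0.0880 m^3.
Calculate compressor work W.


(k-1)/k = 0.2308
(P2/P1)^exp = 1.6353
W = 4.3333 * 170.1430 * 0.0880 * (1.6353 - 1) = 41.2200 kJ

41.2200 kJ


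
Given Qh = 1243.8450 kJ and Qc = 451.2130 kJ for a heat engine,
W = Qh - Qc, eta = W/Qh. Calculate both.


W = 1243.8450 - 451.2130 = 792.6320 kJ
eta = 792.6320 / 1243.8450 = 0.6372 = 63.7243%

W = 792.6320 kJ, eta = 63.7243%


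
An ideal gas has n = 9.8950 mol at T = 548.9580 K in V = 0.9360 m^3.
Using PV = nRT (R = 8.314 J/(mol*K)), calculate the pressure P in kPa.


P = nRT/V = 9.8950 * 8.314 * 548.9580 / 0.9360
= 45161.1443 / 0.9360 = 48249.0857 Pa = 48.2491 kPa

48.2491 kPa


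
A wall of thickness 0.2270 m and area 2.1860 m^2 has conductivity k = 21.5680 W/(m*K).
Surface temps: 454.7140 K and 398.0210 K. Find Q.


dT = 56.6930 K
Q = 21.5680 * 2.1860 * 56.6930 / 0.2270 = 11775.0732 W

11775.0732 W


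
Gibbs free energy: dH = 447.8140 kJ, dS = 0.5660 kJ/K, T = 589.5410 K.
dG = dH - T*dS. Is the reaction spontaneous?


T*dS = 589.5410 * 0.5660 = 333.6802 kJ
dG = 447.8140 - 333.6802 = 114.1338 kJ (non-spontaneous)

dG = 114.1338 kJ, non-spontaneous


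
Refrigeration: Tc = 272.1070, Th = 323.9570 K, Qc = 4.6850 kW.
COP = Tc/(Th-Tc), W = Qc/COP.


COP = 272.1070 / 51.8500 = 5.2480
W = 4.6850 / 5.2480 = 0.8927 kW

COP = 5.2480, W = 0.8927 kW


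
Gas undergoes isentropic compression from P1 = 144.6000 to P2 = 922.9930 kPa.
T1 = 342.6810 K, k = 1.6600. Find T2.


(k-1)/k = 0.3976
(P2/P1)^exp = 2.0896
T2 = 342.6810 * 2.0896 = 716.0811 K

716.0811 K


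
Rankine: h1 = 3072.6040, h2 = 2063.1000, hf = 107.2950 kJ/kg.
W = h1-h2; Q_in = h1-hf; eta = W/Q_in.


W = 1009.5040 kJ/kg
Q_in = 2965.3090 kJ/kg
eta = 0.3404 = 34.0438%

eta = 34.0438%


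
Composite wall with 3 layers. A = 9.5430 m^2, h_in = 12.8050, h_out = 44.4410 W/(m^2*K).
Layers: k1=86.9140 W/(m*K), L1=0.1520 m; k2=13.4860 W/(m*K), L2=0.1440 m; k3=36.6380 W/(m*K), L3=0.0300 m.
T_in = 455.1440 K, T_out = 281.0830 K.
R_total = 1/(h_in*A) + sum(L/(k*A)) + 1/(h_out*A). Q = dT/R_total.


R_conv_in = 1/(12.8050*9.5430) = 0.0082
R_1 = 0.1520/(86.9140*9.5430) = 0.0002
R_2 = 0.1440/(13.4860*9.5430) = 0.0011
R_3 = 0.0300/(36.6380*9.5430) = 8.5803e-05
R_conv_out = 1/(44.4410*9.5430) = 0.0024
R_total = 0.0119 K/W
Q = 174.0610 / 0.0119 = 14591.0047 W

R_total = 0.0119 K/W, Q = 14591.0047 W


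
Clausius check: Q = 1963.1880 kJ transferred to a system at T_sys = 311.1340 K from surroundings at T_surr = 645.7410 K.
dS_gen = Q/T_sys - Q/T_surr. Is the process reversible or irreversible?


dS_sys = 1963.1880/311.1340 = 6.3098 kJ/K
dS_surr = -1963.1880/645.7410 = -3.0402 kJ/K
dS_gen = 6.3098 - 3.0402 = 3.2696 kJ/K (irreversible)

dS_gen = 3.2696 kJ/K, irreversible


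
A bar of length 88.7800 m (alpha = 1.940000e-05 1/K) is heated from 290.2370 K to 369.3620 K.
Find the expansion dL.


dT = 79.1250 K
dL = 1.940000e-05 * 88.7800 * 79.1250 = 0.136280 m
L_final = 88.916280 m

dL = 0.136280 m


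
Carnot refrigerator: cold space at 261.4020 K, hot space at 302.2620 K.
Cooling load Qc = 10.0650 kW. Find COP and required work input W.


COP = 261.4020 / 40.8600 = 6.3975
W = 10.0650 / 6.3975 = 1.5733 kW

COP = 6.3975, W = 1.5733 kW


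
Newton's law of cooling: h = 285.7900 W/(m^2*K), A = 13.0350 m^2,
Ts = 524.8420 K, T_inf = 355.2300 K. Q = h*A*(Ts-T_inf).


dT = 169.6120 K
Q = 285.7900 * 13.0350 * 169.6120 = 631850.9447 W

631850.9447 W


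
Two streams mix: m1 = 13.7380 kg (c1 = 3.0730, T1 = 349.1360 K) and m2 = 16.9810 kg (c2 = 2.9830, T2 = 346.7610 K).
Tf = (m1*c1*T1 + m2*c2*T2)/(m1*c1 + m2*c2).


num = 32304.3742
den = 92.8712
Tf = 347.8406 K

347.8406 K


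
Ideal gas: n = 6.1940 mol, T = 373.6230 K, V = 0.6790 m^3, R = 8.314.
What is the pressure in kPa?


P = nRT/V = 6.1940 * 8.314 * 373.6230 / 0.6790
= 19240.4322 / 0.6790 = 28336.4245 Pa = 28.3364 kPa

28.3364 kPa


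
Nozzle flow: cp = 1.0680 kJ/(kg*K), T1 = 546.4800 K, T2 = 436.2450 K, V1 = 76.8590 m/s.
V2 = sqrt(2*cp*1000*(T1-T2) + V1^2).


dT = 110.2350 K
2*cp*1000*dT = 235461.9600
V1^2 = 5907.3059
V2 = sqrt(241369.2659) = 491.2935 m/s

491.2935 m/s


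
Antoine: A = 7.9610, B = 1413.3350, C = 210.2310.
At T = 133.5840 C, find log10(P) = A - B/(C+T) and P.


C+T = 343.8150
B/(C+T) = 4.1107
log10(P) = 7.9610 - 4.1107 = 3.8503
P = 10^3.8503 = 7083.6534 mmHg

7083.6534 mmHg


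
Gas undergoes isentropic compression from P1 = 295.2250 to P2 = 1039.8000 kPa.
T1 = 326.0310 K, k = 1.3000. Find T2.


(k-1)/k = 0.2308
(P2/P1)^exp = 1.3372
T2 = 326.0310 * 1.3372 = 435.9561 K

435.9561 K


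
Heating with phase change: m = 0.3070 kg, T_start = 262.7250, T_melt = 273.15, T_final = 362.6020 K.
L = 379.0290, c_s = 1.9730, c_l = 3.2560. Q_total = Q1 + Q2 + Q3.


Q1 (sensible, solid) = 0.3070 * 1.9730 * 10.4250 = 6.3145 kJ
Q2 (latent) = 0.3070 * 379.0290 = 116.3619 kJ
Q3 (sensible, liquid) = 0.3070 * 3.2560 * 89.4520 = 89.4155 kJ
Q_total = 212.0919 kJ

212.0919 kJ


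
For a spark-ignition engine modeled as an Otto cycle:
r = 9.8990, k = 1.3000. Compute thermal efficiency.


r^(k-1) = 1.9892
eta = 1 - 1/1.9892 = 0.4973 = 49.7284%

49.7284%


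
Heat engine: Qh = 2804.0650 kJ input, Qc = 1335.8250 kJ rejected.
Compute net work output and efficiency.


W = 2804.0650 - 1335.8250 = 1468.2400 kJ
eta = 1468.2400 / 2804.0650 = 0.5236 = 52.3611%

W = 1468.2400 kJ, eta = 52.3611%


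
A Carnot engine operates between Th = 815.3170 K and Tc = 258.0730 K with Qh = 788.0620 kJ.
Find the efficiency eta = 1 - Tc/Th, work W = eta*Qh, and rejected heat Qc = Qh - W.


eta = 1 - 258.0730/815.3170 = 0.6835
W = 0.6835 * 788.0620 = 538.6160 kJ
Qc = 788.0620 - 538.6160 = 249.4460 kJ

eta = 68.3469%, W = 538.6160 kJ, Qc = 249.4460 kJ


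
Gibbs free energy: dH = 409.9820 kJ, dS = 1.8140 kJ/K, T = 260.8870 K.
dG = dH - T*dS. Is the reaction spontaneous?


T*dS = 260.8870 * 1.8140 = 473.2490 kJ
dG = 409.9820 - 473.2490 = -63.2670 kJ (spontaneous)

dG = -63.2670 kJ, spontaneous


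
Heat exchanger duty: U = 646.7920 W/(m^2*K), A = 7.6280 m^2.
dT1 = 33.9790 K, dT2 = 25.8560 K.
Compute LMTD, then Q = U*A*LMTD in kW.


LMTD = 29.7328 K
Q = 646.7920 * 7.6280 * 29.7328 = 146693.5691 W = 146.6936 kW

146.6936 kW


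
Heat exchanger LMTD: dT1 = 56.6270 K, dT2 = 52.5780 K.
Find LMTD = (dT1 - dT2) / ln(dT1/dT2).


dT1/dT2 = 1.0770
ln(dT1/dT2) = 0.0742
LMTD = 4.0490 / 0.0742 = 54.5775 K

54.5775 K


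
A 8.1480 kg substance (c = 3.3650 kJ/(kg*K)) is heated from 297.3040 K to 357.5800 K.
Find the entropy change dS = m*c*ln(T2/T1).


T2/T1 = 1.2027
ln(T2/T1) = 0.1846
dS = 8.1480 * 3.3650 * 0.1846 = 5.0615 kJ/K

5.0615 kJ/K


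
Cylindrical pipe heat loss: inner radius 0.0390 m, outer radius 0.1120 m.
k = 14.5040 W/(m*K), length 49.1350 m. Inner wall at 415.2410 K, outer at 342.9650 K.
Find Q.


dT = 72.2760 K
ln(ro/ri) = 1.0549
Q = 2*pi*14.5040*49.1350*72.2760 / 1.0549 = 306779.3420 W

306779.3420 W


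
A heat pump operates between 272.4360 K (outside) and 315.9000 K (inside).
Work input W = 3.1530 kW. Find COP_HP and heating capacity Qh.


COP = 315.9000 / 43.4640 = 7.2681
Qh = 7.2681 * 3.1530 = 22.9163 kW

COP = 7.2681, Qh = 22.9163 kW


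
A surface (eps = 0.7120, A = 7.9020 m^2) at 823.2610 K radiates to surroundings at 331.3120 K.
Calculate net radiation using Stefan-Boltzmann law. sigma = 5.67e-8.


T^4 = 4.5936e+11
Tsurr^4 = 1.2049e+10
Q = 0.7120 * 5.67e-8 * 7.9020 * 4.4731e+11 = 142694.3022 W

142694.3022 W


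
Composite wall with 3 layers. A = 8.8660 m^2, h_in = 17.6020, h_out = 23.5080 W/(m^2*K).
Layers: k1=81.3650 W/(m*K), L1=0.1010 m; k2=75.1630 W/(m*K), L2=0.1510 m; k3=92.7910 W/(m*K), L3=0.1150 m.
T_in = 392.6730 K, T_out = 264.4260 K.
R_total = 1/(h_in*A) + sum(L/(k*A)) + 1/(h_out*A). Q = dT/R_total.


R_conv_in = 1/(17.6020*8.8660) = 0.0064
R_1 = 0.1010/(81.3650*8.8660) = 0.0001
R_2 = 0.1510/(75.1630*8.8660) = 0.0002
R_3 = 0.1150/(92.7910*8.8660) = 0.0001
R_conv_out = 1/(23.5080*8.8660) = 0.0048
R_total = 0.0117 K/W
Q = 128.2470 / 0.0117 = 10949.8956 W

R_total = 0.0117 K/W, Q = 10949.8956 W


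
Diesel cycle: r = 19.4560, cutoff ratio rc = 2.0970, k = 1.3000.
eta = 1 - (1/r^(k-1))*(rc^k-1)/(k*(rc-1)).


r^(k-1) = 2.4362
rc^k = 2.6187
eta = 0.5341 = 53.4105%

53.4105%


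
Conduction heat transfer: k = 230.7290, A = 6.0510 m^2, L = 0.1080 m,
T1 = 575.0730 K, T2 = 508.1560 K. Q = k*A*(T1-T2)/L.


dT = 66.9170 K
Q = 230.7290 * 6.0510 * 66.9170 / 0.1080 = 865051.6600 W

865051.6600 W


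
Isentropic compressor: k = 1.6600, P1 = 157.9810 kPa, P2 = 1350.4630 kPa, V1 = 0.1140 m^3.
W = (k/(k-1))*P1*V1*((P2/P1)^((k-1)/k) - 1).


(k-1)/k = 0.3976
(P2/P1)^exp = 2.3470
W = 2.5152 * 157.9810 * 0.1140 * (2.3470 - 1) = 61.0139 kJ

61.0139 kJ


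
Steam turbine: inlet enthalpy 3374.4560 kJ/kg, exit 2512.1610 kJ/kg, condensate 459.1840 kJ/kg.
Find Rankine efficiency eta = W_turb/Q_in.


W = 862.2950 kJ/kg
Q_in = 2915.2720 kJ/kg
eta = 0.2958 = 29.5785%

eta = 29.5785%


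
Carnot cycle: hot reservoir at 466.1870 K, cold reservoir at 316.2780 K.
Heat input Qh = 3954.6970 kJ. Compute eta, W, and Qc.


eta = 1 - 316.2780/466.1870 = 0.3216
W = 0.3216 * 3954.6970 = 1271.6886 kJ
Qc = 3954.6970 - 1271.6886 = 2683.0084 kJ

eta = 32.1564%, W = 1271.6886 kJ, Qc = 2683.0084 kJ


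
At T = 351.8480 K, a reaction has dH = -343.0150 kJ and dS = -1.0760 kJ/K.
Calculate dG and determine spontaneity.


T*dS = 351.8480 * -1.0760 = -378.5884 kJ
dG = -343.0150 + 378.5884 = 35.5734 kJ (non-spontaneous)

dG = 35.5734 kJ, non-spontaneous


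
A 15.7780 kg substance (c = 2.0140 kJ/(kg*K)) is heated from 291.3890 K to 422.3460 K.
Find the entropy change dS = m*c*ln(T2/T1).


T2/T1 = 1.4494
ln(T2/T1) = 0.3712
dS = 15.7780 * 2.0140 * 0.3712 = 11.7945 kJ/K

11.7945 kJ/K


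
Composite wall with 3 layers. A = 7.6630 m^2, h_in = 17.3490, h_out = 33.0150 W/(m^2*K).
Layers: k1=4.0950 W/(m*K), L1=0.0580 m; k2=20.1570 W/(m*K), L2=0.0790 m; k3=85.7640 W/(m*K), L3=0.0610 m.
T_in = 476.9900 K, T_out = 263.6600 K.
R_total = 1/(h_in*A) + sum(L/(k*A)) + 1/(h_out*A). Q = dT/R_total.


R_conv_in = 1/(17.3490*7.6630) = 0.0075
R_1 = 0.0580/(4.0950*7.6630) = 0.0018
R_2 = 0.0790/(20.1570*7.6630) = 0.0005
R_3 = 0.0610/(85.7640*7.6630) = 9.2817e-05
R_conv_out = 1/(33.0150*7.6630) = 0.0040
R_total = 0.0139 K/W
Q = 213.3300 / 0.0139 = 15317.5884 W

R_total = 0.0139 K/W, Q = 15317.5884 W


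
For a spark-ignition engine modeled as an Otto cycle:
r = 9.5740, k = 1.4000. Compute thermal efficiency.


r^(k-1) = 2.4685
eta = 1 - 1/2.4685 = 0.5949 = 59.4900%

59.4900%


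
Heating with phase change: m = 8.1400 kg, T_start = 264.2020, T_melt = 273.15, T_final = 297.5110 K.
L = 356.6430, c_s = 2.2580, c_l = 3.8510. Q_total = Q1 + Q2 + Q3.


Q1 (sensible, solid) = 8.1400 * 2.2580 * 8.9480 = 164.4653 kJ
Q2 (latent) = 8.1400 * 356.6430 = 2903.0740 kJ
Q3 (sensible, liquid) = 8.1400 * 3.8510 * 24.3610 = 763.6477 kJ
Q_total = 3831.1870 kJ

3831.1870 kJ


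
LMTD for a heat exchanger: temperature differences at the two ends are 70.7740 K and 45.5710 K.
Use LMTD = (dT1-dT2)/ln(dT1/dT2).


dT1/dT2 = 1.5530
ln(dT1/dT2) = 0.4402
LMTD = 25.2030 / 0.4402 = 57.2509 K

57.2509 K


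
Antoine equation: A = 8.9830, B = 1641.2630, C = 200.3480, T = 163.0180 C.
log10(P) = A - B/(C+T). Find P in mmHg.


C+T = 363.3660
B/(C+T) = 4.5168
log10(P) = 8.9830 - 4.5168 = 4.4662
P = 10^4.4662 = 29252.8703 mmHg

29252.8703 mmHg


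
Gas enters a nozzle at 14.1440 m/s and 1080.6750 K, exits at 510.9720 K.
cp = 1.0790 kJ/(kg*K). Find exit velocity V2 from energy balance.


dT = 569.7030 K
2*cp*1000*dT = 1229419.0740
V1^2 = 200.0527
V2 = sqrt(1229619.1267) = 1108.8819 m/s

1108.8819 m/s


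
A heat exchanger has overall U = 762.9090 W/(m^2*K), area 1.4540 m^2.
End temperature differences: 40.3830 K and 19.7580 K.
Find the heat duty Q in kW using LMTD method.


LMTD = 28.8522 K
Q = 762.9090 * 1.4540 * 28.8522 = 32004.8590 W = 32.0049 kW

32.0049 kW


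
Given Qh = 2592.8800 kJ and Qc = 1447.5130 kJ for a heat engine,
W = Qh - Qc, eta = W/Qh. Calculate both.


W = 2592.8800 - 1447.5130 = 1145.3670 kJ
eta = 1145.3670 / 2592.8800 = 0.4417 = 44.1735%

W = 1145.3670 kJ, eta = 44.1735%


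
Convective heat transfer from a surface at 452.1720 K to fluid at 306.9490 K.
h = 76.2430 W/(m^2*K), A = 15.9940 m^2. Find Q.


dT = 145.2230 K
Q = 76.2430 * 15.9940 * 145.2230 = 177089.3616 W

177089.3616 W


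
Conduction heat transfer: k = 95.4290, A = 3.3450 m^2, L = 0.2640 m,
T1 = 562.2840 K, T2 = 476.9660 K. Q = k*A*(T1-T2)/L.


dT = 85.3180 K
Q = 95.4290 * 3.3450 * 85.3180 / 0.2640 = 103160.4515 W

103160.4515 W


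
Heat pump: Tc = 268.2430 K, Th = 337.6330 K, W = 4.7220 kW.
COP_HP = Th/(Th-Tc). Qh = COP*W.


COP = 337.6330 / 69.3900 = 4.8657
Qh = 4.8657 * 4.7220 = 22.9760 kW

COP = 4.8657, Qh = 22.9760 kW


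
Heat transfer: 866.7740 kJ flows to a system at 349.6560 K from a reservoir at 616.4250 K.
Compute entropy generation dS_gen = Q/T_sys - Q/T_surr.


dS_sys = 866.7740/349.6560 = 2.4789 kJ/K
dS_surr = -866.7740/616.4250 = -1.4061 kJ/K
dS_gen = 2.4789 - 1.4061 = 1.0728 kJ/K (irreversible)

dS_gen = 1.0728 kJ/K, irreversible


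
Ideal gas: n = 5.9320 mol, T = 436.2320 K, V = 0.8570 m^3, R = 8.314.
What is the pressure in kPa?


P = nRT/V = 5.9320 * 8.314 * 436.2320 / 0.8570
= 21514.3725 / 0.8570 = 25104.2852 Pa = 25.1043 kPa

25.1043 kPa


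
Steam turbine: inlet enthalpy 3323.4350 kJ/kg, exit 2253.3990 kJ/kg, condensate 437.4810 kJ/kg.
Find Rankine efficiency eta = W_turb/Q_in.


W = 1070.0360 kJ/kg
Q_in = 2885.9540 kJ/kg
eta = 0.3708 = 37.0774%

eta = 37.0774%


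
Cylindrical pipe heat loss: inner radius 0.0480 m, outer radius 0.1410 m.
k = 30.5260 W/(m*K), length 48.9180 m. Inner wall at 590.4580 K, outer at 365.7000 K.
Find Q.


dT = 224.7580 K
ln(ro/ri) = 1.0776
Q = 2*pi*30.5260*48.9180*224.7580 / 1.0776 = 1957008.0398 W

1957008.0398 W


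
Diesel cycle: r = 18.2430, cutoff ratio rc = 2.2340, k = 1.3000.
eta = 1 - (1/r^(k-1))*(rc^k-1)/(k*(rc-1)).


r^(k-1) = 2.3896
rc^k = 2.8432
eta = 0.5192 = 51.9176%

51.9176%


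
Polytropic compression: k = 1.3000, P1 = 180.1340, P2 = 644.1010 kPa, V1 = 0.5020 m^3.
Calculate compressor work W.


(k-1)/k = 0.2308
(P2/P1)^exp = 1.3418
W = 4.3333 * 180.1340 * 0.5020 * (1.3418 - 1) = 133.9473 kJ

133.9473 kJ


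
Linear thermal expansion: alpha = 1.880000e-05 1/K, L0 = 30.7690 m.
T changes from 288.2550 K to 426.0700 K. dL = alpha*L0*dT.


dT = 137.8150 K
dL = 1.880000e-05 * 30.7690 * 137.8150 = 0.079720 m
L_final = 30.848720 m

dL = 0.079720 m


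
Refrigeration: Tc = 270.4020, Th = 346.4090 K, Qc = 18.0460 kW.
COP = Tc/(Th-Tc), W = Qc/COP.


COP = 270.4020 / 76.0070 = 3.5576
W = 18.0460 / 3.5576 = 5.0725 kW

COP = 3.5576, W = 5.0725 kW


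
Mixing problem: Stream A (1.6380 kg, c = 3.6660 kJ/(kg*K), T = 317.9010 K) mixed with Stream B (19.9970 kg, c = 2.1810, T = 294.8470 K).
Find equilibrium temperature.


num = 14768.2632
den = 49.6184
Tf = 297.6370 K

297.6370 K


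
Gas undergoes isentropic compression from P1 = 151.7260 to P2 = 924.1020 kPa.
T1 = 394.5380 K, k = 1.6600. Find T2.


(k-1)/k = 0.3976
(P2/P1)^exp = 2.0510
T2 = 394.5380 * 2.0510 = 809.2115 K

809.2115 K


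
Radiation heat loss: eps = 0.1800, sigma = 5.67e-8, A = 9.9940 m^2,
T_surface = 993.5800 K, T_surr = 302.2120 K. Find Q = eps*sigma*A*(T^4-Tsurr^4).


T^4 = 9.7457e+11
Tsurr^4 = 8.3416e+09
Q = 0.1800 * 5.67e-8 * 9.9940 * 9.6622e+11 = 98553.7242 W

98553.7242 W


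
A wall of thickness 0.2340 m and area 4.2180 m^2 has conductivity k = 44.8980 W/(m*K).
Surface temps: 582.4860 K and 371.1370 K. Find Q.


dT = 211.3490 K
Q = 44.8980 * 4.2180 * 211.3490 / 0.2340 = 171047.9647 W

171047.9647 W


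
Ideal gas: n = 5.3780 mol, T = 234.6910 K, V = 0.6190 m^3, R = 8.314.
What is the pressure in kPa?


P = nRT/V = 5.3780 * 8.314 * 234.6910 / 0.6190
= 10493.6664 / 0.6190 = 16952.6113 Pa = 16.9526 kPa

16.9526 kPa


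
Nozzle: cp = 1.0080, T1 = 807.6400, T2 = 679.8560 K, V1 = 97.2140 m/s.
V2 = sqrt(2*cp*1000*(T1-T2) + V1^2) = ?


dT = 127.7840 K
2*cp*1000*dT = 257612.5440
V1^2 = 9450.5618
V2 = sqrt(267063.1058) = 516.7815 m/s

516.7815 m/s


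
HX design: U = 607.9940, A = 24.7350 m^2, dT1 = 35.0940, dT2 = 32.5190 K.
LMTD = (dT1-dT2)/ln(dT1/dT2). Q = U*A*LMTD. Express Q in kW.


LMTD = 33.7901 K
Q = 607.9940 * 24.7350 * 33.7901 = 508160.9830 W = 508.1610 kW

508.1610 kW


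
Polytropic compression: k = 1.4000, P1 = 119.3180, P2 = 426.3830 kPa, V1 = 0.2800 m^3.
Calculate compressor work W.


(k-1)/k = 0.2857
(P2/P1)^exp = 1.4389
W = 3.5000 * 119.3180 * 0.2800 * (1.4389 - 1) = 51.3198 kJ

51.3198 kJ


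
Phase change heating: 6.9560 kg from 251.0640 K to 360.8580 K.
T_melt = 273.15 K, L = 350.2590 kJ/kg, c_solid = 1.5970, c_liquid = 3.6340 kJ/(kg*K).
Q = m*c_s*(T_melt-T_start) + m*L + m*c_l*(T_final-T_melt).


Q1 (sensible, solid) = 6.9560 * 1.5970 * 22.0860 = 245.3475 kJ
Q2 (latent) = 6.9560 * 350.2590 = 2436.4016 kJ
Q3 (sensible, liquid) = 6.9560 * 3.6340 * 87.7080 = 2217.0919 kJ
Q_total = 4898.8410 kJ

4898.8410 kJ


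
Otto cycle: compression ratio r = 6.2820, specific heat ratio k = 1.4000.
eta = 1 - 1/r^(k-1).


r^(k-1) = 2.0856
eta = 1 - 1/2.0856 = 0.5205 = 52.0531%

52.0531%


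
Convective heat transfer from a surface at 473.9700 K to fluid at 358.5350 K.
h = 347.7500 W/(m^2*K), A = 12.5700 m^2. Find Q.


dT = 115.4350 K
Q = 347.7500 * 12.5700 * 115.4350 = 504591.4921 W

504591.4921 W


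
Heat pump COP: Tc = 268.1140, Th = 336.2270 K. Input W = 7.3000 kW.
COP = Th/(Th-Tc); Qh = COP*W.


COP = 336.2270 / 68.1130 = 4.9363
Qh = 4.9363 * 7.3000 = 36.0351 kW

COP = 4.9363, Qh = 36.0351 kW


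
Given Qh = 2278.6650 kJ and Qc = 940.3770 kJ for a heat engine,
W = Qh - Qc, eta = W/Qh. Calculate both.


W = 2278.6650 - 940.3770 = 1338.2880 kJ
eta = 1338.2880 / 2278.6650 = 0.5873 = 58.7312%

W = 1338.2880 kJ, eta = 58.7312%


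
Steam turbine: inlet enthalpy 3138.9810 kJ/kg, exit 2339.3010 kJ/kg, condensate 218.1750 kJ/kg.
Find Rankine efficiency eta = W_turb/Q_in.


W = 799.6800 kJ/kg
Q_in = 2920.8060 kJ/kg
eta = 0.2738 = 27.3787%

eta = 27.3787%


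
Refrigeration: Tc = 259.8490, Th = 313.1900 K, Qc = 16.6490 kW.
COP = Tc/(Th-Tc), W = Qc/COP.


COP = 259.8490 / 53.3410 = 4.8715
W = 16.6490 / 4.8715 = 3.4177 kW

COP = 4.8715, W = 3.4177 kW


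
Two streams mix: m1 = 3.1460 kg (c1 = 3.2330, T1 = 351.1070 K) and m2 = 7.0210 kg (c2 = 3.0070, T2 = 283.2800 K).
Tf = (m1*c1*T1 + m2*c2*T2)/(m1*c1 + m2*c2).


num = 9551.7646
den = 31.2832
Tf = 305.3324 K

305.3324 K


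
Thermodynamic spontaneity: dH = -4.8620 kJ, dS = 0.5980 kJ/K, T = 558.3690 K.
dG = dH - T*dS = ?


T*dS = 558.3690 * 0.5980 = 333.9047 kJ
dG = -4.8620 - 333.9047 = -338.7667 kJ (spontaneous)

dG = -338.7667 kJ, spontaneous


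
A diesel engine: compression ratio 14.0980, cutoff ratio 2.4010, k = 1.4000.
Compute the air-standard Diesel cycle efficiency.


r^(k-1) = 2.8818
rc^k = 3.4084
eta = 0.5739 = 57.3914%

57.3914%


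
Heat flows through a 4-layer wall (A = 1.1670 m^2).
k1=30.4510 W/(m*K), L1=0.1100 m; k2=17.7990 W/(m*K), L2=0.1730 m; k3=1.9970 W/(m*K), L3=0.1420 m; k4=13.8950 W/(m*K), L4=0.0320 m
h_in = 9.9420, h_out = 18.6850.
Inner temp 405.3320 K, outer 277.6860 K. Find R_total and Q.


R_conv_in = 1/(9.9420*1.1670) = 0.0862
R_1 = 0.1100/(30.4510*1.1670) = 0.0031
R_2 = 0.1730/(17.7990*1.1670) = 0.0083
R_3 = 0.1420/(1.9970*1.1670) = 0.0609
R_4 = 0.0320/(13.8950*1.1670) = 0.0020
R_conv_out = 1/(18.6850*1.1670) = 0.0459
R_total = 0.2064 K/W
Q = 127.6460 / 0.2064 = 618.5039 W

R_total = 0.2064 K/W, Q = 618.5039 W


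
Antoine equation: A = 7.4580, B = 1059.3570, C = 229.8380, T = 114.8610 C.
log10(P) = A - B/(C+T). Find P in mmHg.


C+T = 344.6990
B/(C+T) = 3.0733
log10(P) = 7.4580 - 3.0733 = 4.3847
P = 10^4.3847 = 24250.3870 mmHg

24250.3870 mmHg


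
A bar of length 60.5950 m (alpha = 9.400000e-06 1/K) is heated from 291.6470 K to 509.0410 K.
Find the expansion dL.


dT = 217.3940 K
dL = 9.400000e-06 * 60.5950 * 217.3940 = 0.123826 m
L_final = 60.718826 m

dL = 0.123826 m


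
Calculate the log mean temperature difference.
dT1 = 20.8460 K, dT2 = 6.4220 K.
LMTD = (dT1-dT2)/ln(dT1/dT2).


dT1/dT2 = 3.2460
ln(dT1/dT2) = 1.1774
LMTD = 14.4240 / 1.1774 = 12.2504 K

12.2504 K


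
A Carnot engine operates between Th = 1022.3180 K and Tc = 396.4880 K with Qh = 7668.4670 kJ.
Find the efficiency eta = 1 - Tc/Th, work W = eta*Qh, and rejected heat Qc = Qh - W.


eta = 1 - 396.4880/1022.3180 = 0.6122
W = 0.6122 * 7668.4670 = 4694.3874 kJ
Qc = 7668.4670 - 4694.3874 = 2974.0796 kJ

eta = 61.2168%, W = 4694.3874 kJ, Qc = 2974.0796 kJ


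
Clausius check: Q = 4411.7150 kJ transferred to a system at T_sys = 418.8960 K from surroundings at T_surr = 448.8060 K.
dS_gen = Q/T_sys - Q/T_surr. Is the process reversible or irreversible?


dS_sys = 4411.7150/418.8960 = 10.5318 kJ/K
dS_surr = -4411.7150/448.8060 = -9.8299 kJ/K
dS_gen = 10.5318 - 9.8299 = 0.7019 kJ/K (irreversible)

dS_gen = 0.7019 kJ/K, irreversible


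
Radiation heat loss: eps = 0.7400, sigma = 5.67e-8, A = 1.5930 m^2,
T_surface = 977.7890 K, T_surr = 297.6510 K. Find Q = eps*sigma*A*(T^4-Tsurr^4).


T^4 = 9.1407e+11
Tsurr^4 = 7.8493e+09
Q = 0.7400 * 5.67e-8 * 1.5930 * 9.0622e+11 = 60571.1318 W

60571.1318 W


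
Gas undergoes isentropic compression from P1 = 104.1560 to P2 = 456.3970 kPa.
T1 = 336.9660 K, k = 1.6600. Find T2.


(k-1)/k = 0.3976
(P2/P1)^exp = 1.7994
T2 = 336.9660 * 1.7994 = 606.3220 K

606.3220 K


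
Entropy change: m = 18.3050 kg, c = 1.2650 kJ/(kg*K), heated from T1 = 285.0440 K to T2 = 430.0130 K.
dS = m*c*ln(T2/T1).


T2/T1 = 1.5086
ln(T2/T1) = 0.4112
dS = 18.3050 * 1.2650 * 0.4112 = 9.5210 kJ/K

9.5210 kJ/K


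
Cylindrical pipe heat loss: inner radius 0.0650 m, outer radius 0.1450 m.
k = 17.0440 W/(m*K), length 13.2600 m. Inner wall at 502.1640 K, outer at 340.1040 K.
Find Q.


dT = 162.0600 K
ln(ro/ri) = 0.8023
Q = 2*pi*17.0440*13.2600*162.0600 / 0.8023 = 286819.5862 W

286819.5862 W


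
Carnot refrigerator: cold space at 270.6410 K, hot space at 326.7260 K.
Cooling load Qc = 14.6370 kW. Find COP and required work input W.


COP = 270.6410 / 56.0850 = 4.8256
W = 14.6370 / 4.8256 = 3.0332 kW

COP = 4.8256, W = 3.0332 kW


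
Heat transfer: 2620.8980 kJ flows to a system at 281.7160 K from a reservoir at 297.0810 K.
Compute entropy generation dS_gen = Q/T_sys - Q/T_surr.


dS_sys = 2620.8980/281.7160 = 9.3033 kJ/K
dS_surr = -2620.8980/297.0810 = -8.8222 kJ/K
dS_gen = 9.3033 - 8.8222 = 0.4812 kJ/K (irreversible)

dS_gen = 0.4812 kJ/K, irreversible


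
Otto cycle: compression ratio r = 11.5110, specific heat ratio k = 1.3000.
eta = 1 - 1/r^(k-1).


r^(k-1) = 2.0813
eta = 1 - 1/2.0813 = 0.5195 = 51.9530%

51.9530%


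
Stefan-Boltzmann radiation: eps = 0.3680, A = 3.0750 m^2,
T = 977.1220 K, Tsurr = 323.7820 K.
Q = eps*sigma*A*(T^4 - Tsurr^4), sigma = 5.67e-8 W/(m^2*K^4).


T^4 = 9.1158e+11
Tsurr^4 = 1.0990e+10
Q = 0.3680 * 5.67e-8 * 3.0750 * 9.0059e+11 = 57783.4330 W

57783.4330 W


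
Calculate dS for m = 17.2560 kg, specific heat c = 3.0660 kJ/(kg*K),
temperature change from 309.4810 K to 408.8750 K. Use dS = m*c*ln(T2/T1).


T2/T1 = 1.3212
ln(T2/T1) = 0.2785
dS = 17.2560 * 3.0660 * 0.2785 = 14.7352 kJ/K

14.7352 kJ/K


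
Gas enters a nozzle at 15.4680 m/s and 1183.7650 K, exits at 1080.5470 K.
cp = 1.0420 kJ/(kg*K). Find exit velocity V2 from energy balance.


dT = 103.2180 K
2*cp*1000*dT = 215106.3120
V1^2 = 239.2590
V2 = sqrt(215345.5710) = 464.0534 m/s

464.0534 m/s


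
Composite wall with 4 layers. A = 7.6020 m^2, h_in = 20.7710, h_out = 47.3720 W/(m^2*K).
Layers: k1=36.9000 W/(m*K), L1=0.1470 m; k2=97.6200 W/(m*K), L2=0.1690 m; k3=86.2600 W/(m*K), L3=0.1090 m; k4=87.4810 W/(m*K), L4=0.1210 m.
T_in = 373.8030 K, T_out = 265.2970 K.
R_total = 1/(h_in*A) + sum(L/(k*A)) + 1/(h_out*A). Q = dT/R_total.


R_conv_in = 1/(20.7710*7.6020) = 0.0063
R_1 = 0.1470/(36.9000*7.6020) = 0.0005
R_2 = 0.1690/(97.6200*7.6020) = 0.0002
R_3 = 0.1090/(86.2600*7.6020) = 0.0002
R_4 = 0.1210/(87.4810*7.6020) = 0.0002
R_conv_out = 1/(47.3720*7.6020) = 0.0028
R_total = 0.0102 K/W
Q = 108.5060 / 0.0102 = 10627.5795 W

R_total = 0.0102 K/W, Q = 10627.5795 W


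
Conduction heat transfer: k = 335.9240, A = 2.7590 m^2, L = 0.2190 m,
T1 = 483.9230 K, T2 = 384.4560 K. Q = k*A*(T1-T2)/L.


dT = 99.4670 K
Q = 335.9240 * 2.7590 * 99.4670 / 0.2190 = 420947.2126 W

420947.2126 W


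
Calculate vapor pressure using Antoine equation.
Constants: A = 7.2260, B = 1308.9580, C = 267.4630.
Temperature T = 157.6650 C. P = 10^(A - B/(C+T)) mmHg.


C+T = 425.1280
B/(C+T) = 3.0790
log10(P) = 7.2260 - 3.0790 = 4.1470
P = 10^4.1470 = 14028.9814 mmHg

14028.9814 mmHg


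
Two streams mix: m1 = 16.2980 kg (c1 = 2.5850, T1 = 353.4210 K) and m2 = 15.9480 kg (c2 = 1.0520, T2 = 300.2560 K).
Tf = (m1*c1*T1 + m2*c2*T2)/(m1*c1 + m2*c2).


num = 19927.2271
den = 58.9076
Tf = 338.2792 K

338.2792 K


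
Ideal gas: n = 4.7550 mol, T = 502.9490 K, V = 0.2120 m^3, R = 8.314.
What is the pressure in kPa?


P = nRT/V = 4.7550 * 8.314 * 502.9490 / 0.2120
= 19883.1180 / 0.2120 = 93788.2926 Pa = 93.7883 kPa

93.7883 kPa


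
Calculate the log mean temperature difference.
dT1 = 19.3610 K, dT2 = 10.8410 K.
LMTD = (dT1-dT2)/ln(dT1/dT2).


dT1/dT2 = 1.7859
ln(dT1/dT2) = 0.5799
LMTD = 8.5200 / 0.5799 = 14.6915 K

14.6915 K


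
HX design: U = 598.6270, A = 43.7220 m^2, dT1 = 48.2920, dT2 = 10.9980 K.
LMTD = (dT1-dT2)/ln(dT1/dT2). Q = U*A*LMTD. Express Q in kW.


LMTD = 25.2063 K
Q = 598.6270 * 43.7220 * 25.2063 = 659727.9958 W = 659.7280 kW

659.7280 kW


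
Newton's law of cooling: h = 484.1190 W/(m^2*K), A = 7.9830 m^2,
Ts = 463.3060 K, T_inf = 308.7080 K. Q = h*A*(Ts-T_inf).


dT = 154.5980 K
Q = 484.1190 * 7.9830 * 154.5980 = 597478.2882 W

597478.2882 W


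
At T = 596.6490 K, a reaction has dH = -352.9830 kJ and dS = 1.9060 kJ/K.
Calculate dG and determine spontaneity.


T*dS = 596.6490 * 1.9060 = 1137.2130 kJ
dG = -352.9830 - 1137.2130 = -1490.1960 kJ (spontaneous)

dG = -1490.1960 kJ, spontaneous


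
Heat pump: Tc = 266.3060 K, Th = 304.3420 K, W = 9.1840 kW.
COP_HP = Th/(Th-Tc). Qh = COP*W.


COP = 304.3420 / 38.0360 = 8.0014
Qh = 8.0014 * 9.1840 = 73.4850 kW

COP = 8.0014, Qh = 73.4850 kW


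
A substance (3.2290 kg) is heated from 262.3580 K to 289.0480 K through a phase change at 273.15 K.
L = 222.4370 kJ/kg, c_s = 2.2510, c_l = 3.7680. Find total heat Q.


Q1 (sensible, solid) = 3.2290 * 2.2510 * 10.7920 = 78.4414 kJ
Q2 (latent) = 3.2290 * 222.4370 = 718.2491 kJ
Q3 (sensible, liquid) = 3.2290 * 3.7680 * 15.8980 = 193.4289 kJ
Q_total = 990.1194 kJ

990.1194 kJ


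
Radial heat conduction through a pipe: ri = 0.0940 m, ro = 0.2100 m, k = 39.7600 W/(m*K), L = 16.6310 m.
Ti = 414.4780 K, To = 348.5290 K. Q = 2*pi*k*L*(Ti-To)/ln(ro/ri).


dT = 65.9490 K
ln(ro/ri) = 0.8038
Q = 2*pi*39.7600*16.6310*65.9490 / 0.8038 = 340877.1832 W

340877.1832 W


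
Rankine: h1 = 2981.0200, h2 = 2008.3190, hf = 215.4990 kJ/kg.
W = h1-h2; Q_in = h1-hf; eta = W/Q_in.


W = 972.7010 kJ/kg
Q_in = 2765.5210 kJ/kg
eta = 0.3517 = 35.1724%

eta = 35.1724%


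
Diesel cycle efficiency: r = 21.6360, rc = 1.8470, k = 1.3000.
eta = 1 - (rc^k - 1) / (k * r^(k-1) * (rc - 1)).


r^(k-1) = 2.5151
rc^k = 2.2203
eta = 0.5594 = 55.9366%

55.9366%


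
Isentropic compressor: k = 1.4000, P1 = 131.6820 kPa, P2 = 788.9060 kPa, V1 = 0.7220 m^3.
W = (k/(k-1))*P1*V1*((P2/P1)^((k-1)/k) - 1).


(k-1)/k = 0.2857
(P2/P1)^exp = 1.6678
W = 3.5000 * 131.6820 * 0.7220 * (1.6678 - 1) = 222.2156 kJ

222.2156 kJ


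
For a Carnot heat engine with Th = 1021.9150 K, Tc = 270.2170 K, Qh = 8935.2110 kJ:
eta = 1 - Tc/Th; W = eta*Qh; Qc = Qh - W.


eta = 1 - 270.2170/1021.9150 = 0.7356
W = 0.7356 * 8935.2110 = 6572.5430 kJ
Qc = 8935.2110 - 6572.5430 = 2362.6680 kJ

eta = 73.5578%, W = 6572.5430 kJ, Qc = 2362.6680 kJ


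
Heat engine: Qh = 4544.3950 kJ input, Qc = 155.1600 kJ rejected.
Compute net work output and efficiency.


W = 4544.3950 - 155.1600 = 4389.2350 kJ
eta = 4389.2350 / 4544.3950 = 0.9659 = 96.5857%

W = 4389.2350 kJ, eta = 96.5857%


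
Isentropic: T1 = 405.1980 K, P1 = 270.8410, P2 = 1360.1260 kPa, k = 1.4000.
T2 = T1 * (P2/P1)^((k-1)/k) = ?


(k-1)/k = 0.2857
(P2/P1)^exp = 1.5858
T2 = 405.1980 * 1.5858 = 642.5610 K

642.5610 K


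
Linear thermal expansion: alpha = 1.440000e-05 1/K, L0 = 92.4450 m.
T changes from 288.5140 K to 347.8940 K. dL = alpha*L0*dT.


dT = 59.3800 K
dL = 1.440000e-05 * 92.4450 * 59.3800 = 0.079047 m
L_final = 92.524047 m

dL = 0.079047 m


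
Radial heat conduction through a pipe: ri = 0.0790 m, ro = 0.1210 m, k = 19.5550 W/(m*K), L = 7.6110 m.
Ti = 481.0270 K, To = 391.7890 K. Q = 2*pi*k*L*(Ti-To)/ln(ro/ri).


dT = 89.2380 K
ln(ro/ri) = 0.4263
Q = 2*pi*19.5550*7.6110*89.2380 / 0.4263 = 195735.8674 W

195735.8674 W


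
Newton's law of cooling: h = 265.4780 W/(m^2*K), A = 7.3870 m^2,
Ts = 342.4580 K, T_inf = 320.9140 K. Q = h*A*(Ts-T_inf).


dT = 21.5440 K
Q = 265.4780 * 7.3870 * 21.5440 = 42249.6365 W

42249.6365 W


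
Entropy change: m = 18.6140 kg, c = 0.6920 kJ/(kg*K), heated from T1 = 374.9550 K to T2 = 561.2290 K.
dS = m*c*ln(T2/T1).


T2/T1 = 1.4968
ln(T2/T1) = 0.4033
dS = 18.6140 * 0.6920 * 0.4033 = 5.1952 kJ/K

5.1952 kJ/K


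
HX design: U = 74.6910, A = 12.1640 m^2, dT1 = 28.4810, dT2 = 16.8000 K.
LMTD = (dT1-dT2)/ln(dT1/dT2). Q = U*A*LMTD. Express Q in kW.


LMTD = 22.1290 K
Q = 74.6910 * 12.1640 * 22.1290 = 20105.1513 W = 20.1052 kW

20.1052 kW


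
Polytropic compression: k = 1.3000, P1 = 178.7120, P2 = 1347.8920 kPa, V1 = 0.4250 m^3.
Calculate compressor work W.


(k-1)/k = 0.2308
(P2/P1)^exp = 1.5940
W = 4.3333 * 178.7120 * 0.4250 * (1.5940 - 1) = 195.5165 kJ

195.5165 kJ


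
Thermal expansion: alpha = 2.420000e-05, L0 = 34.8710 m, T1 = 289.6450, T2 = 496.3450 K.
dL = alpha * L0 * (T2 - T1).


dT = 206.7000 K
dL = 2.420000e-05 * 34.8710 * 206.7000 = 0.174430 m
L_final = 35.045430 m

dL = 0.174430 m


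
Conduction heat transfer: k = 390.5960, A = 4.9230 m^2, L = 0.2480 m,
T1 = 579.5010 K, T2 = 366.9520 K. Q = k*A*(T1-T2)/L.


dT = 212.5490 K
Q = 390.5960 * 4.9230 * 212.5490 / 0.2480 = 1648029.6179 W

1648029.6179 W


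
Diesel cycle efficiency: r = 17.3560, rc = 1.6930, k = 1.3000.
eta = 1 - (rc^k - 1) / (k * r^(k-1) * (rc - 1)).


r^(k-1) = 2.3542
rc^k = 1.9827
eta = 0.5367 = 53.6656%

53.6656%


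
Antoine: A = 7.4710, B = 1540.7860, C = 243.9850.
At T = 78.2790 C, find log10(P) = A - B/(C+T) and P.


C+T = 322.2640
B/(C+T) = 4.7811
log10(P) = 7.4710 - 4.7811 = 2.6899
P = 10^2.6899 = 489.6325 mmHg

489.6325 mmHg


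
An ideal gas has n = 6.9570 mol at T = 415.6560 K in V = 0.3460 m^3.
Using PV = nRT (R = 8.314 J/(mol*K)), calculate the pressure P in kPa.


P = nRT/V = 6.9570 * 8.314 * 415.6560 / 0.3460
= 24041.7500 / 0.3460 = 69484.8267 Pa = 69.4848 kPa

69.4848 kPa


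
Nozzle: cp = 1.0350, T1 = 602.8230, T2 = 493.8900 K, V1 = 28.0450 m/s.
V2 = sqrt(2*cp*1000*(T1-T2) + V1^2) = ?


dT = 108.9330 K
2*cp*1000*dT = 225491.3100
V1^2 = 786.5220
V2 = sqrt(226277.8320) = 475.6867 m/s

475.6867 m/s


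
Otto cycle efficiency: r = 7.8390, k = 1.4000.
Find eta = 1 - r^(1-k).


r^(k-1) = 2.2788
eta = 1 - 1/2.2788 = 0.5612 = 56.1171%

56.1171%


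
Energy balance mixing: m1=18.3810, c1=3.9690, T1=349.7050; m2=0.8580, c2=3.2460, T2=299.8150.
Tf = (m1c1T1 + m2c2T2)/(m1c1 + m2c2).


num = 26347.4498
den = 75.7393
Tf = 347.8705 K

347.8705 K


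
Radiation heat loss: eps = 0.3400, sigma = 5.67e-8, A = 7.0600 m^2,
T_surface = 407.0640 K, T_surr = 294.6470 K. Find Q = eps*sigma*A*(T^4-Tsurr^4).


T^4 = 2.7457e+10
Tsurr^4 = 7.5372e+09
Q = 0.3400 * 5.67e-8 * 7.0600 * 1.9920e+10 = 2711.1230 W

2711.1230 W


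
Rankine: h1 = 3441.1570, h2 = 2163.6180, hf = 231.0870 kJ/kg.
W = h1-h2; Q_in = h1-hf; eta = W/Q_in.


W = 1277.5390 kJ/kg
Q_in = 3210.0700 kJ/kg
eta = 0.3980 = 39.7979%

eta = 39.7979%
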